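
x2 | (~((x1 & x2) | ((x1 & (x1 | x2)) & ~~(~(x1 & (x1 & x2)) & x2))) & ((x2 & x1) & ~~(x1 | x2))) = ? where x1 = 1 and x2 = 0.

0

Substituting x1=1, x2=0:
x1 & x2 = 1 & 0 = 0
x1 | x2 = 1 | 0 = 1
x1 & (x1 | x2) = 1 & 1 = 1
x1 & x2 = 1 & 0 = 0
x1 & (x1 & x2) = 1 & 0 = 0
~(x1 & (x1 & x2)) = ~0 = 1
~(x1 & (x1 & x2)) & x2 = 1 & 0 = 0
~(~(x1 & (x1 & x2)) & x2) = ~0 = 1
~~(~(x1 & (x1 & x2)) & x2) = ~1 = 0
(x1 & (x1 | x2)) & ~~(~(x1 & (x1 & x2)) & x2) = 1 & 0 = 0
(x1 & x2) | ((x1 & (x1 | x2)) & ~~(~(x1 & (x1 & x2)) & x2)) = 0 | 0 = 0
~((x1 & x2) | ((x1 & (x1 | x2)) & ~~(~(x1 & (x1 & x2)) & x2))) = ~0 = 1
x2 & x1 = 0 & 1 = 0
x1 | x2 = 1 | 0 = 1
~(x1 | x2) = ~1 = 0
~~(x1 | x2) = ~0 = 1
(x2 & x1) & ~~(x1 | x2) = 0 & 1 = 0
~((x1 & x2) | ((x1 & (x1 | x2)) & ~~(~(x1 & (x1 & x2)) & x2))) & ((x2 & x1) & ~~(x1 | x2)) = 1 & 0 = 0
x2 | (~((x1 & x2) | ((x1 & (x1 | x2)) & ~~(~(x1 & (x1 & x2)) & x2))) & ((x2 & x1) & ~~(x1 | x2))) = 0 | 0 = 0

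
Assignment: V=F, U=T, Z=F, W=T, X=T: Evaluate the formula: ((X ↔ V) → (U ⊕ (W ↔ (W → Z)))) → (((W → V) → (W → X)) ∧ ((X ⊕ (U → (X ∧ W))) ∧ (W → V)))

X ↔ V = T ↔ F = F
W → Z = T → F = F
W ↔ (W → Z) = T ↔ F = F
U ⊕ (W ↔ (W → Z)) = T ⊕ F = T
(X ↔ V) → (U ⊕ (W ↔ (W → Z))) = F → T = T
W → V = T → F = F
W → X = T → T = T
(W → V) → (W → X) = F → T = T
X ∧ W = T ∧ T = T
U → (X ∧ W) = T → T = T
X ⊕ (U → (X ∧ W)) = T ⊕ T = F
W → V = T → F = F
(X ⊕ (U → (X ∧ W))) ∧ (W → V) = F ∧ F = F
((W → V) → (W → X)) ∧ ((X ⊕ (U → (X ∧ W))) ∧ (W → V)) = T ∧ F = F
((X ↔ V) → (U ⊕ (W ↔ (W → Z)))) → (((W → V) → (W → X)) ∧ ((X ⊕ (U → (X ∧ W))) ∧ (W → V))) = T → F = F

F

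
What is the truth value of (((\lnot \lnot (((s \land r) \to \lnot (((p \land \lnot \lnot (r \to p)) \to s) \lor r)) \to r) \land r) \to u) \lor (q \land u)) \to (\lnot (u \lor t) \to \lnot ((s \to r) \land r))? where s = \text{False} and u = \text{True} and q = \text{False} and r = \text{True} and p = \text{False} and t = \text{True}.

s \land r = \text{False} \land \text{True} = \text{False}
r \to p = \text{True} \to \text{False} = \text{False}
\lnot (r \to p) = \lnot \text{False} = \text{True}
\lnot \lnot (r \to p) = \lnot \text{True} = \text{False}
p \land \lnot \lnot (r \to p) = \text{False} \land \text{False} = \text{False}
(p \land \lnot \lnot (r \to p)) \to s = \text{False} \to \text{False} = \text{True}
((p \land \lnot \lnot (r \to p)) \to s) \lor r = \text{True} \lor \text{True} = \text{True}
\lnot (((p \land \lnot \lnot (r \to p)) \to s) \lor r) = \lnot \text{True} = \text{False}
(s \land r) \to \lnot (((p \land \lnot \lnot (r \to p)) \to s) \lor r) = \text{False} \to \text{False} = \text{True}
((s \land r) \to \lnot (((p \land \lnot \lnot (r \to p)) \to s) \lor r)) \to r = \text{True} \to \text{True} = \text{True}
\lnot (((s \land r) \to \lnot (((p \land \lnot \lnot (r \to p)) \to s) \lor r)) \to r) = \lnot \text{True} = \text{False}
\lnot \lnot (((s \land r) \to \lnot (((p \land \lnot \lnot (r \to p)) \to s) \lor r)) \to r) = \lnot \text{False} = \text{True}
\lnot \lnot (((s \land r) \to \lnot (((p \land \lnot \lnot (r \to p)) \to s) \lor r)) \to r) \land r = \text{True} \land \text{True} = \text{True}
(\lnot \lnot (((s \land r) \to \lnot (((p \land \lnot \lnot (r \to p)) \to s) \lor r)) \to r) \land r) \to u = \text{True} \to \text{True} = \text{True}
q \land u = \text{False} \land \text{True} = \text{False}
((\lnot \lnot (((s \land r) \to \lnot (((p \land \lnot \lnot (r \to p)) \to s) \lor r)) \to r) \land r) \to u) \lor (q \land u) = \text{True} \lor \text{False} = \text{True}
u \lor t = \text{True} \lor \text{True} = \text{True}
\lnot (u \lor t) = \lnot \text{True} = \text{False}
s \to r = \text{False} \to \text{True} = \text{True}
(s \to r) \land r = \text{True} \land \text{True} = \text{True}
\lnot ((s \to r) \land r) = \lnot \text{True} = \text{False}
\lnot (u \lor t) \to \lnot ((s \to r) \land r) = \text{False} \to \text{False} = \text{True}
(((\lnot \lnot (((s \land r) \to \lnot (((p \land \lnot \lnot (r \to p)) \to s) \lor r)) \to r) \land r) \to u) \lor (q \land u)) \to (\lnot (u \lor t) \to \lnot ((s \to r) \land r)) = \text{True} \to \text{True} = \text{True}

\text{True}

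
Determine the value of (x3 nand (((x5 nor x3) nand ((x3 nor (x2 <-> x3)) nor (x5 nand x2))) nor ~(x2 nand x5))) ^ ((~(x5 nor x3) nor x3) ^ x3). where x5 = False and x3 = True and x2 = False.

False

x5 nor x3 = False nor True = False
x2 <-> x3 = False <-> True = False
x3 nor (x2 <-> x3) = True nor False = False
x5 nand x2 = False nand False = True
(x3 nor (x2 <-> x3)) nor (x5 nand x2) = False nor True = False
(x5 nor x3) nand ((x3 nor (x2 <-> x3)) nor (x5 nand x2)) = False nand False = True
x2 nand x5 = False nand False = True
~(x2 nand x5) = ~True = False
((x5 nor x3) nand ((x3 nor (x2 <-> x3)) nor (x5 nand x2))) nor ~(x2 nand x5) = True nor False = False
x3 nand (((x5 nor x3) nand ((x3 nor (x2 <-> x3)) nor (x5 nand x2))) nor ~(x2 nand x5)) = True nand False = True
x5 nor x3 = False nor True = False
~(x5 nor x3) = ~False = True
~(x5 nor x3) nor x3 = True nor True = False
(~(x5 nor x3) nor x3) ^ x3 = False ^ True = True
(x3 nand (((x5 nor x3) nand ((x3 nor (x2 <-> x3)) nor (x5 nand x2))) nor ~(x2 nand x5))) ^ ((~(x5 nor x3) nor x3) ^ x3) = True ^ True = False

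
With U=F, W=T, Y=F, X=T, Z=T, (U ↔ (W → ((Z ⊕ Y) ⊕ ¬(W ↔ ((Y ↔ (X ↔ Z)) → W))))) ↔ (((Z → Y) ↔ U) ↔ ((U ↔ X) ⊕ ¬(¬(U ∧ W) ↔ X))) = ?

Z ⊕ Y = T ⊕ F = T
X ↔ Z = T ↔ T = T
Y ↔ (X ↔ Z) = F ↔ T = F
(Y ↔ (X ↔ Z)) → W = F → T = T
W ↔ ((Y ↔ (X ↔ Z)) → W) = T ↔ T = T
¬(W ↔ ((Y ↔ (X ↔ Z)) → W)) = ¬T = F
(Z ⊕ Y) ⊕ ¬(W ↔ ((Y ↔ (X ↔ Z)) → W)) = T ⊕ F = T
W → ((Z ⊕ Y) ⊕ ¬(W ↔ ((Y ↔ (X ↔ Z)) → W))) = T → T = T
U ↔ (W → ((Z ⊕ Y) ⊕ ¬(W ↔ ((Y ↔ (X ↔ Z)) → W)))) = F ↔ T = F
Z → Y = T → F = F
(Z → Y) ↔ U = F ↔ F = T
U ↔ X = F ↔ T = F
U ∧ W = F ∧ T = F
¬(U ∧ W) = ¬F = T
¬(U ∧ W) ↔ X = T ↔ T = T
¬(¬(U ∧ W) ↔ X) = ¬T = F
(U ↔ X) ⊕ ¬(¬(U ∧ W) ↔ X) = F ⊕ F = F
((Z → Y) ↔ U) ↔ ((U ↔ X) ⊕ ¬(¬(U ∧ W) ↔ X)) = T ↔ F = F
(U ↔ (W → ((Z ⊕ Y) ⊕ ¬(W ↔ ((Y ↔ (X ↔ Z)) → W))))) ↔ (((Z → Y) ↔ U) ↔ ((U ↔ X) ⊕ ¬(¬(U ∧ W) ↔ X))) = F ↔ F = T

T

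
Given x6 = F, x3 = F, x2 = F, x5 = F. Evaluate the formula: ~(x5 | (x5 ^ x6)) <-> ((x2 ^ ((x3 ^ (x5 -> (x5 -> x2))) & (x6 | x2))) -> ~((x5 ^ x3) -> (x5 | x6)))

T

x5 ^ x6 = F ^ F = F
x5 | (x5 ^ x6) = F | F = F
~(x5 | (x5 ^ x6)) = ~F = T
x5 -> x2 = F -> F = T
x5 -> (x5 -> x2) = F -> T = T
x3 ^ (x5 -> (x5 -> x2)) = F ^ T = T
x6 | x2 = F | F = F
(x3 ^ (x5 -> (x5 -> x2))) & (x6 | x2) = T & F = F
x2 ^ ((x3 ^ (x5 -> (x5 -> x2))) & (x6 | x2)) = F ^ F = F
x5 ^ x3 = F ^ F = F
x5 | x6 = F | F = F
(x5 ^ x3) -> (x5 | x6) = F -> F = T
~((x5 ^ x3) -> (x5 | x6)) = ~T = F
(x2 ^ ((x3 ^ (x5 -> (x5 -> x2))) & (x6 | x2))) -> ~((x5 ^ x3) -> (x5 | x6)) = F -> F = T
~(x5 | (x5 ^ x6)) <-> ((x2 ^ ((x3 ^ (x5 -> (x5 -> x2))) & (x6 | x2))) -> ~((x5 ^ x3) -> (x5 | x6))) = T <-> T = T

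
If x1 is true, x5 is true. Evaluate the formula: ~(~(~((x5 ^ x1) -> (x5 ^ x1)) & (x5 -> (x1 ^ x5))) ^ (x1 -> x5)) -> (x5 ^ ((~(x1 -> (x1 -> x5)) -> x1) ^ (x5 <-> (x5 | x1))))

x5 ^ x1 = 1 ^ 1 = 0
x5 ^ x1 = 1 ^ 1 = 0
(x5 ^ x1) -> (x5 ^ x1) = 0 -> 0 = 1
~((x5 ^ x1) -> (x5 ^ x1)) = ~1 = 0
x1 ^ x5 = 1 ^ 1 = 0
x5 -> (x1 ^ x5) = 1 -> 0 = 0
~((x5 ^ x1) -> (x5 ^ x1)) & (x5 -> (x1 ^ x5)) = 0 & 0 = 0
~(~((x5 ^ x1) -> (x5 ^ x1)) & (x5 -> (x1 ^ x5))) = ~0 = 1
x1 -> x5 = 1 -> 1 = 1
~(~((x5 ^ x1) -> (x5 ^ x1)) & (x5 -> (x1 ^ x5))) ^ (x1 -> x5) = 1 ^ 1 = 0
~(~(~((x5 ^ x1) -> (x5 ^ x1)) & (x5 -> (x1 ^ x5))) ^ (x1 -> x5)) = ~0 = 1
x1 -> x5 = 1 -> 1 = 1
x1 -> (x1 -> x5) = 1 -> 1 = 1
~(x1 -> (x1 -> x5)) = ~1 = 0
~(x1 -> (x1 -> x5)) -> x1 = 0 -> 1 = 1
x5 | x1 = 1 | 1 = 1
x5 <-> (x5 | x1) = 1 <-> 1 = 1
(~(x1 -> (x1 -> x5)) -> x1) ^ (x5 <-> (x5 | x1)) = 1 ^ 1 = 0
x5 ^ ((~(x1 -> (x1 -> x5)) -> x1) ^ (x5 <-> (x5 | x1))) = 1 ^ 0 = 1
~(~(~((x5 ^ x1) -> (x5 ^ x1)) & (x5 -> (x1 ^ x5))) ^ (x1 -> x5)) -> (x5 ^ ((~(x1 -> (x1 -> x5)) -> x1) ^ (x5 <-> (x5 | x1)))) = 1 -> 1 = 1

1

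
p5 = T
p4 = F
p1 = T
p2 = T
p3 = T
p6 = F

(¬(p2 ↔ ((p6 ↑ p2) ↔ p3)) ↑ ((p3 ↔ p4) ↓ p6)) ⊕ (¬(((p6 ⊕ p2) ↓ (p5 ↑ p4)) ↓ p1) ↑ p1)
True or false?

T

p6 ↑ p2 = F ↑ T = T
(p6 ↑ p2) ↔ p3 = T ↔ T = T
p2 ↔ ((p6 ↑ p2) ↔ p3) = T ↔ T = T
¬(p2 ↔ ((p6 ↑ p2) ↔ p3)) = ¬T = F
p3 ↔ p4 = T ↔ F = F
(p3 ↔ p4) ↓ p6 = F ↓ F = T
¬(p2 ↔ ((p6 ↑ p2) ↔ p3)) ↑ ((p3 ↔ p4) ↓ p6) = F ↑ T = T
p6 ⊕ p2 = F ⊕ T = T
p5 ↑ p4 = T ↑ F = T
(p6 ⊕ p2) ↓ (p5 ↑ p4) = T ↓ T = F
((p6 ⊕ p2) ↓ (p5 ↑ p4)) ↓ p1 = F ↓ T = F
¬(((p6 ⊕ p2) ↓ (p5 ↑ p4)) ↓ p1) = ¬F = T
¬(((p6 ⊕ p2) ↓ (p5 ↑ p4)) ↓ p1) ↑ p1 = T ↑ T = F
(¬(p2 ↔ ((p6 ↑ p2) ↔ p3)) ↑ ((p3 ↔ p4) ↓ p6)) ⊕ (¬(((p6 ⊕ p2) ↓ (p5 ↑ p4)) ↓ p1) ↑ p1) = T ⊕ F = T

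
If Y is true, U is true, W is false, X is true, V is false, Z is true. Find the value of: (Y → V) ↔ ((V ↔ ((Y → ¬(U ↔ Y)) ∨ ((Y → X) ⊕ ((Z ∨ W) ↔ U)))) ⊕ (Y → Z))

True

Y → V = True → False = False
U ↔ Y = True ↔ True = True
¬(U ↔ Y) = ¬True = False
Y → ¬(U ↔ Y) = True → False = False
Y → X = True → True = True
Z ∨ W = True ∨ False = True
(Z ∨ W) ↔ U = True ↔ True = True
(Y → X) ⊕ ((Z ∨ W) ↔ U) = True ⊕ True = False
(Y → ¬(U ↔ Y)) ∨ ((Y → X) ⊕ ((Z ∨ W) ↔ U)) = False ∨ False = False
V ↔ ((Y → ¬(U ↔ Y)) ∨ ((Y → X) ⊕ ((Z ∨ W) ↔ U))) = False ↔ False = True
Y → Z = True → True = True
(V ↔ ((Y → ¬(U ↔ Y)) ∨ ((Y → X) ⊕ ((Z ∨ W) ↔ U)))) ⊕ (Y → Z) = True ⊕ True = False
(Y → V) ↔ ((V ↔ ((Y → ¬(U ↔ Y)) ∨ ((Y → X) ⊕ ((Z ∨ W) ↔ U)))) ⊕ (Y → Z)) = False ↔ False = True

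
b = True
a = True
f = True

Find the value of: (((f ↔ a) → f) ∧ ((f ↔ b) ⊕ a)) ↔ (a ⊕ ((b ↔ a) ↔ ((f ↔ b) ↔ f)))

Substituting b=True, a=True, f=True:
f ↔ a = True ↔ True = True
(f ↔ a) → f = True → True = True
f ↔ b = True ↔ True = True
(f ↔ b) ⊕ a = True ⊕ True = False
((f ↔ a) → f) ∧ ((f ↔ b) ⊕ a) = True ∧ False = False
b ↔ a = True ↔ True = True
f ↔ b = True ↔ True = True
(f ↔ b) ↔ f = True ↔ True = True
(b ↔ a) ↔ ((f ↔ b) ↔ f) = True ↔ True = True
a ⊕ ((b ↔ a) ↔ ((f ↔ b) ↔ f)) = True ⊕ True = False
(((f ↔ a) → f) ∧ ((f ↔ b) ⊕ a)) ↔ (a ⊕ ((b ↔ a) ↔ ((f ↔ b) ↔ f))) = False ↔ False = True

True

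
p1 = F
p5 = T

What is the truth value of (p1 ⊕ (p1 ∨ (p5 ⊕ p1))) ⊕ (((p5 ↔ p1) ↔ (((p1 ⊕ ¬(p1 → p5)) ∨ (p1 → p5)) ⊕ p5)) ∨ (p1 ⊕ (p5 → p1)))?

F

p5 ⊕ p1 = T ⊕ F = T
p1 ∨ (p5 ⊕ p1) = F ∨ T = T
p1 ⊕ (p1 ∨ (p5 ⊕ p1)) = F ⊕ T = T
p5 ↔ p1 = T ↔ F = F
p1 → p5 = F → T = T
¬(p1 → p5) = ¬T = F
p1 ⊕ ¬(p1 → p5) = F ⊕ F = F
p1 → p5 = F → T = T
(p1 ⊕ ¬(p1 → p5)) ∨ (p1 → p5) = F ∨ T = T
((p1 ⊕ ¬(p1 → p5)) ∨ (p1 → p5)) ⊕ p5 = T ⊕ T = F
(p5 ↔ p1) ↔ (((p1 ⊕ ¬(p1 → p5)) ∨ (p1 → p5)) ⊕ p5) = F ↔ F = T
p5 → p1 = T → F = F
p1 ⊕ (p5 → p1) = F ⊕ F = F
((p5 ↔ p1) ↔ (((p1 ⊕ ¬(p1 → p5)) ∨ (p1 → p5)) ⊕ p5)) ∨ (p1 ⊕ (p5 → p1)) = T ∨ F = T
(p1 ⊕ (p1 ∨ (p5 ⊕ p1))) ⊕ (((p5 ↔ p1) ↔ (((p1 ⊕ ¬(p1 → p5)) ∨ (p1 → p5)) ⊕ p5)) ∨ (p1 ⊕ (p5 → p1))) = T ⊕ T = F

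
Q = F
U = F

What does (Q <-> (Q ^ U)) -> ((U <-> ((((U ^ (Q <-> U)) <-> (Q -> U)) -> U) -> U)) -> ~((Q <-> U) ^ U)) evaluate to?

Q ^ U = F ^ F = F
Q <-> (Q ^ U) = F <-> F = T
Q <-> U = F <-> F = T
U ^ (Q <-> U) = F ^ T = T
Q -> U = F -> F = T
(U ^ (Q <-> U)) <-> (Q -> U) = T <-> T = T
((U ^ (Q <-> U)) <-> (Q -> U)) -> U = T -> F = F
(((U ^ (Q <-> U)) <-> (Q -> U)) -> U) -> U = F -> F = T
U <-> ((((U ^ (Q <-> U)) <-> (Q -> U)) -> U) -> U) = F <-> T = F
Q <-> U = F <-> F = T
(Q <-> U) ^ U = T ^ F = T
~((Q <-> U) ^ U) = ~T = F
(U <-> ((((U ^ (Q <-> U)) <-> (Q -> U)) -> U) -> U)) -> ~((Q <-> U) ^ U) = F -> F = T
(Q <-> (Q ^ U)) -> ((U <-> ((((U ^ (Q <-> U)) <-> (Q -> U)) -> U) -> U)) -> ~((Q <-> U) ^ U)) = T -> T = T

T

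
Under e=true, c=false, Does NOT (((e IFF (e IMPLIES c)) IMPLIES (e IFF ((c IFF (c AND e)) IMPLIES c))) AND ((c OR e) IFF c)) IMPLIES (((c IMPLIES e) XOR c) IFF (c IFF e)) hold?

e IMPLIES c = true IMPLIES false = false
e IFF (e IMPLIES c) = true IFF false = false
c AND e = false AND true = false
c IFF (c AND e) = false IFF false = true
(c IFF (c AND e)) IMPLIES c = true IMPLIES false = false
e IFF ((c IFF (c AND e)) IMPLIES c) = true IFF false = false
(e IFF (e IMPLIES c)) IMPLIES (e IFF ((c IFF (c AND e)) IMPLIES c)) = false IMPLIES false = true
c OR e = false OR true = true
(c OR e) IFF c = true IFF false = false
((e IFF (e IMPLIES c)) IMPLIES (e IFF ((c IFF (c AND e)) IMPLIES c))) AND ((c OR e) IFF c) = true AND false = false
NOT (((e IFF (e IMPLIES c)) IMPLIES (e IFF ((c IFF (c AND e)) IMPLIES c))) AND ((c OR e) IFF c)) = NOT false = true
c IMPLIES e = false IMPLIES true = true
(c IMPLIES e) XOR c = true XOR false = true
c IFF e = false IFF true = false
((c IMPLIES e) XOR c) IFF (c IFF e) = true IFF false = false
NOT (((e IFF (e IMPLIES c)) IMPLIES (e IFF ((c IFF (c AND e)) IMPLIES c))) AND ((c OR e) IFF c)) IMPLIES (((c IMPLIES e) XOR c) IFF (c IFF e)) = true IMPLIES false = false

false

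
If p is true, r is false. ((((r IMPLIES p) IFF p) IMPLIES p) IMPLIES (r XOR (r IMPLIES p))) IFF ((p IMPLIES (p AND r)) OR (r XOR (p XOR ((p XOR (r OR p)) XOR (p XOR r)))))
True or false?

F

r IMPLIES p = F IMPLIES T = T
(r IMPLIES p) IFF p = T IFF T = T
((r IMPLIES p) IFF p) IMPLIES p = T IMPLIES T = T
r IMPLIES p = F IMPLIES T = T
r XOR (r IMPLIES p) = F XOR T = T
(((r IMPLIES p) IFF p) IMPLIES p) IMPLIES (r XOR (r IMPLIES p)) = T IMPLIES T = T
p AND r = T AND F = F
p IMPLIES (p AND r) = T IMPLIES F = F
r OR p = F OR T = T
p XOR (r OR p) = T XOR T = F
p XOR r = T XOR F = T
(p XOR (r OR p)) XOR (p XOR r) = F XOR T = T
p XOR ((p XOR (r OR p)) XOR (p XOR r)) = T XOR T = F
r XOR (p XOR ((p XOR (r OR p)) XOR (p XOR r))) = F XOR F = F
(p IMPLIES (p AND r)) OR (r XOR (p XOR ((p XOR (r OR p)) XOR (p XOR r)))) = F OR F = F
((((r IMPLIES p) IFF p) IMPLIES p) IMPLIES (r XOR (r IMPLIES p))) IFF ((p IMPLIES (p AND r)) OR (r XOR (p XOR ((p XOR (r OR p)) XOR (p XOR r))))) = T IFF F = F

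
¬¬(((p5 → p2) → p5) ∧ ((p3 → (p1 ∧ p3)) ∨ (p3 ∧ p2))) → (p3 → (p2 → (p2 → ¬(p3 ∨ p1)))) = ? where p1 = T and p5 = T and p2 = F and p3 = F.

T

p5 → p2 = T → F = F
(p5 → p2) → p5 = F → T = T
p1 ∧ p3 = T ∧ F = F
p3 → (p1 ∧ p3) = F → F = T
p3 ∧ p2 = F ∧ F = F
(p3 → (p1 ∧ p3)) ∨ (p3 ∧ p2) = T ∨ F = T
((p5 → p2) → p5) ∧ ((p3 → (p1 ∧ p3)) ∨ (p3 ∧ p2)) = T ∧ T = T
¬(((p5 → p2) → p5) ∧ ((p3 → (p1 ∧ p3)) ∨ (p3 ∧ p2))) = ¬T = F
¬¬(((p5 → p2) → p5) ∧ ((p3 → (p1 ∧ p3)) ∨ (p3 ∧ p2))) = ¬F = T
p3 ∨ p1 = F ∨ T = T
¬(p3 ∨ p1) = ¬T = F
p2 → ¬(p3 ∨ p1) = F → F = T
p2 → (p2 → ¬(p3 ∨ p1)) = F → T = T
p3 → (p2 → (p2 → ¬(p3 ∨ p1))) = F → T = T
¬¬(((p5 → p2) → p5) ∧ ((p3 → (p1 ∧ p3)) ∨ (p3 ∧ p2))) → (p3 → (p2 → (p2 → ¬(p3 ∨ p1)))) = T → T = T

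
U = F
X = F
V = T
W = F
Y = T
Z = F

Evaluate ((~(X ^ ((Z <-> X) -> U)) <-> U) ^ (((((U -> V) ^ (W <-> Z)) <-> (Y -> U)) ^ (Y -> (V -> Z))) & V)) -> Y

Z <-> X = F <-> F = T
(Z <-> X) -> U = T -> F = F
X ^ ((Z <-> X) -> U) = F ^ F = F
~(X ^ ((Z <-> X) -> U)) = ~F = T
~(X ^ ((Z <-> X) -> U)) <-> U = T <-> F = F
U -> V = F -> T = T
W <-> Z = F <-> F = T
(U -> V) ^ (W <-> Z) = T ^ T = F
Y -> U = T -> F = F
((U -> V) ^ (W <-> Z)) <-> (Y -> U) = F <-> F = T
V -> Z = T -> F = F
Y -> (V -> Z) = T -> F = F
(((U -> V) ^ (W <-> Z)) <-> (Y -> U)) ^ (Y -> (V -> Z)) = T ^ F = T
((((U -> V) ^ (W <-> Z)) <-> (Y -> U)) ^ (Y -> (V -> Z))) & V = T & T = T
(~(X ^ ((Z <-> X) -> U)) <-> U) ^ (((((U -> V) ^ (W <-> Z)) <-> (Y -> U)) ^ (Y -> (V -> Z))) & V) = F ^ T = T
((~(X ^ ((Z <-> X) -> U)) <-> U) ^ (((((U -> V) ^ (W <-> Z)) <-> (Y -> U)) ^ (Y -> (V -> Z))) & V)) -> Y = T -> T = T

T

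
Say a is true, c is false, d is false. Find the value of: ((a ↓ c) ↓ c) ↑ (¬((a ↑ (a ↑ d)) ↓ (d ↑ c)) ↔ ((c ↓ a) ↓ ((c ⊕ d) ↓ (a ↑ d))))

a ↓ c = True ↓ False = False
(a ↓ c) ↓ c = False ↓ False = True
a ↑ d = True ↑ False = True
a ↑ (a ↑ d) = True ↑ True = False
d ↑ c = False ↑ False = True
(a ↑ (a ↑ d)) ↓ (d ↑ c) = False ↓ True = False
¬((a ↑ (a ↑ d)) ↓ (d ↑ c)) = ¬False = True
c ↓ a = False ↓ True = False
c ⊕ d = False ⊕ False = False
a ↑ d = True ↑ False = True
(c ⊕ d) ↓ (a ↑ d) = False ↓ True = False
(c ↓ a) ↓ ((c ⊕ d) ↓ (a ↑ d)) = False ↓ False = True
¬((a ↑ (a ↑ d)) ↓ (d ↑ c)) ↔ ((c ↓ a) ↓ ((c ⊕ d) ↓ (a ↑ d))) = True ↔ True = True
((a ↓ c) ↓ c) ↑ (¬((a ↑ (a ↑ d)) ↓ (d ↑ c)) ↔ ((c ↓ a) ↓ ((c ⊕ d) ↓ (a ↑ d)))) = True ↑ True = False

False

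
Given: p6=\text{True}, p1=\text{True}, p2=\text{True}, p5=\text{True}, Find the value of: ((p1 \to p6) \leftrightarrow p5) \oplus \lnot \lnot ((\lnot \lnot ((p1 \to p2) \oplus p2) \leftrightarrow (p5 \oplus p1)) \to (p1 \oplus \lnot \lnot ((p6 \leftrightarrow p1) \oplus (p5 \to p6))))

Substituting p6=\text{True}, p1=\text{True}, p2=\text{True}, p5=\text{True}:
p1 \to p6 = \text{True} \to \text{True} = \text{True}
(p1 \to p6) \leftrightarrow p5 = \text{True} \leftrightarrow \text{True} = \text{True}
p1 \to p2 = \text{True} \to \text{True} = \text{True}
(p1 \to p2) \oplus p2 = \text{True} \oplus \text{True} = \text{False}
\lnot ((p1 \to p2) \oplus p2) = \lnot \text{False} = \text{True}
\lnot \lnot ((p1 \to p2) \oplus p2) = \lnot \text{True} = \text{False}
p5 \oplus p1 = \text{True} \oplus \text{True} = \text{False}
\lnot \lnot ((p1 \to p2) \oplus p2) \leftrightarrow (p5 \oplus p1) = \text{False} \leftrightarrow \text{False} = \text{True}
p6 \leftrightarrow p1 = \text{True} \leftrightarrow \text{True} = \text{True}
p5 \to p6 = \text{True} \to \text{True} = \text{True}
(p6 \leftrightarrow p1) \oplus (p5 \to p6) = \text{True} \oplus \text{True} = \text{False}
\lnot ((p6 \leftrightarrow p1) \oplus (p5 \to p6)) = \lnot \text{False} = \text{True}
\lnot \lnot ((p6 \leftrightarrow p1) \oplus (p5 \to p6)) = \lnot \text{True} = \text{False}
p1 \oplus \lnot \lnot ((p6 \leftrightarrow p1) \oplus (p5 \to p6)) = \text{True} \oplus \text{False} = \text{True}
(\lnot \lnot ((p1 \to p2) \oplus p2) \leftrightarrow (p5 \oplus p1)) \to (p1 \oplus \lnot \lnot ((p6 \leftrightarrow p1) \oplus (p5 \to p6))) = \text{True} \to \text{True} = \text{True}
\lnot ((\lnot \lnot ((p1 \to p2) \oplus p2) \leftrightarrow (p5 \oplus p1)) \to (p1 \oplus \lnot \lnot ((p6 \leftrightarrow p1) \oplus (p5 \to p6)))) = \lnot \text{True} = \text{False}
\lnot \lnot ((\lnot \lnot ((p1 \to p2) \oplus p2) \leftrightarrow (p5 \oplus p1)) \to (p1 \oplus \lnot \lnot ((p6 \leftrightarrow p1) \oplus (p5 \to p6)))) = \lnot \text{False} = \text{True}
((p1 \to p6) \leftrightarrow p5) \oplus \lnot \lnot ((\lnot \lnot ((p1 \to p2) \oplus p2) \leftrightarrow (p5 \oplus p1)) \to (p1 \oplus \lnot \lnot ((p6 \leftrightarrow p1) \oplus (p5 \to p6)))) = \text{True} \oplus \text{True} = \text{False}

\text{False}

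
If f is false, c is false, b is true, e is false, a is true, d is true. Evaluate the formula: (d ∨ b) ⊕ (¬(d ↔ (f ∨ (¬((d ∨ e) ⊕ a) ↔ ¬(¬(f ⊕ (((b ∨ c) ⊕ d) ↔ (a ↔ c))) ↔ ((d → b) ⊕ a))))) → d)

d ∨ b = T ∨ T = T
d ∨ e = T ∨ F = T
(d ∨ e) ⊕ a = T ⊕ T = F
¬((d ∨ e) ⊕ a) = ¬F = T
b ∨ c = T ∨ F = T
(b ∨ c) ⊕ d = T ⊕ T = F
a ↔ c = T ↔ F = F
((b ∨ c) ⊕ d) ↔ (a ↔ c) = F ↔ F = T
f ⊕ (((b ∨ c) ⊕ d) ↔ (a ↔ c)) = F ⊕ T = T
¬(f ⊕ (((b ∨ c) ⊕ d) ↔ (a ↔ c))) = ¬T = F
d → b = T → T = T
(d → b) ⊕ a = T ⊕ T = F
¬(f ⊕ (((b ∨ c) ⊕ d) ↔ (a ↔ c))) ↔ ((d → b) ⊕ a) = F ↔ F = T
¬(¬(f ⊕ (((b ∨ c) ⊕ d) ↔ (a ↔ c))) ↔ ((d → b) ⊕ a)) = ¬T = F
¬((d ∨ e) ⊕ a) ↔ ¬(¬(f ⊕ (((b ∨ c) ⊕ d) ↔ (a ↔ c))) ↔ ((d → b) ⊕ a)) = T ↔ F = F
f ∨ (¬((d ∨ e) ⊕ a) ↔ ¬(¬(f ⊕ (((b ∨ c) ⊕ d) ↔ (a ↔ c))) ↔ ((d → b) ⊕ a))) = F ∨ F = F
d ↔ (f ∨ (¬((d ∨ e) ⊕ a) ↔ ¬(¬(f ⊕ (((b ∨ c) ⊕ d) ↔ (a ↔ c))) ↔ ((d → b) ⊕ a)))) = T ↔ F = F
¬(d ↔ (f ∨ (¬((d ∨ e) ⊕ a) ↔ ¬(¬(f ⊕ (((b ∨ c) ⊕ d) ↔ (a ↔ c))) ↔ ((d → b) ⊕ a))))) = ¬F = T
¬(d ↔ (f ∨ (¬((d ∨ e) ⊕ a) ↔ ¬(¬(f ⊕ (((b ∨ c) ⊕ d) ↔ (a ↔ c))) ↔ ((d → b) ⊕ a))))) → d = T → T = T
(d ∨ b) ⊕ (¬(d ↔ (f ∨ (¬((d ∨ e) ⊕ a) ↔ ¬(¬(f ⊕ (((b ∨ c) ⊕ d) ↔ (a ↔ c))) ↔ ((d → b) ⊕ a))))) → d) = T ⊕ T = F

F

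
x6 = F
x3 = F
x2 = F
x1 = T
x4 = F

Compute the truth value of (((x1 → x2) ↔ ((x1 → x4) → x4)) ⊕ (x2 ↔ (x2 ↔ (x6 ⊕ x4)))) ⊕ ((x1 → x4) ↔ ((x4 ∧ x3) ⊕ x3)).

Substituting x6=F, x3=F, x2=F, x1=T, x4=F:
x1 → x2 = T → F = F
x1 → x4 = T → F = F
(x1 → x4) → x4 = F → F = T
(x1 → x2) ↔ ((x1 → x4) → x4) = F ↔ T = F
x6 ⊕ x4 = F ⊕ F = F
x2 ↔ (x6 ⊕ x4) = F ↔ F = T
x2 ↔ (x2 ↔ (x6 ⊕ x4)) = F ↔ T = F
((x1 → x2) ↔ ((x1 → x4) → x4)) ⊕ (x2 ↔ (x2 ↔ (x6 ⊕ x4))) = F ⊕ F = F
x1 → x4 = T → F = F
x4 ∧ x3 = F ∧ F = F
(x4 ∧ x3) ⊕ x3 = F ⊕ F = F
(x1 → x4) ↔ ((x4 ∧ x3) ⊕ x3) = F ↔ F = T
(((x1 → x2) ↔ ((x1 → x4) → x4)) ⊕ (x2 ↔ (x2 ↔ (x6 ⊕ x4)))) ⊕ ((x1 → x4) ↔ ((x4 ∧ x3) ⊕ x3)) = F ⊕ T = T

T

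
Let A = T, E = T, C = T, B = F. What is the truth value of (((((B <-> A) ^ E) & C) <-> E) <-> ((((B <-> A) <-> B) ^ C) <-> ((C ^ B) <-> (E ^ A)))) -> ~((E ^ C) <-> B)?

B <-> A = F <-> T = F
(B <-> A) ^ E = F ^ T = T
((B <-> A) ^ E) & C = T & T = T
(((B <-> A) ^ E) & C) <-> E = T <-> T = T
B <-> A = F <-> T = F
(B <-> A) <-> B = F <-> F = T
((B <-> A) <-> B) ^ C = T ^ T = F
C ^ B = T ^ F = T
E ^ A = T ^ T = F
(C ^ B) <-> (E ^ A) = T <-> F = F
(((B <-> A) <-> B) ^ C) <-> ((C ^ B) <-> (E ^ A)) = F <-> F = T
((((B <-> A) ^ E) & C) <-> E) <-> ((((B <-> A) <-> B) ^ C) <-> ((C ^ B) <-> (E ^ A))) = T <-> T = T
E ^ C = T ^ T = F
(E ^ C) <-> B = F <-> F = T
~((E ^ C) <-> B) = ~T = F
(((((B <-> A) ^ E) & C) <-> E) <-> ((((B <-> A) <-> B) ^ C) <-> ((C ^ B) <-> (E ^ A)))) -> ~((E ^ C) <-> B) = T -> F = F

F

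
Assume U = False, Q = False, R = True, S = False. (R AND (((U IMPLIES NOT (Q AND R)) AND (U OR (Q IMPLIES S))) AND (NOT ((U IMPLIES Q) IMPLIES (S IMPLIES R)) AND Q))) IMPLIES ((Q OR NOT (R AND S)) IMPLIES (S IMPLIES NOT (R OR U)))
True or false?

True

Q AND R = False AND True = False
NOT (Q AND R) = NOT False = True
U IMPLIES NOT (Q AND R) = False IMPLIES True = True
Q IMPLIES S = False IMPLIES False = True
U OR (Q IMPLIES S) = False OR True = True
(U IMPLIES NOT (Q AND R)) AND (U OR (Q IMPLIES S)) = True AND True = True
U IMPLIES Q = False IMPLIES False = True
S IMPLIES R = False IMPLIES True = True
(U IMPLIES Q) IMPLIES (S IMPLIES R) = True IMPLIES True = True
NOT ((U IMPLIES Q) IMPLIES (S IMPLIES R)) = NOT True = False
NOT ((U IMPLIES Q) IMPLIES (S IMPLIES R)) AND Q = False AND False = False
((U IMPLIES NOT (Q AND R)) AND (U OR (Q IMPLIES S))) AND (NOT ((U IMPLIES Q) IMPLIES (S IMPLIES R)) AND Q) = True AND False = False
R AND (((U IMPLIES NOT (Q AND R)) AND (U OR (Q IMPLIES S))) AND (NOT ((U IMPLIES Q) IMPLIES (S IMPLIES R)) AND Q)) = True AND False = False
R AND S = True AND False = False
NOT (R AND S) = NOT False = True
Q OR NOT (R AND S) = False OR True = True
R OR U = True OR False = True
NOT (R OR U) = NOT True = False
S IMPLIES NOT (R OR U) = False IMPLIES False = True
(Q OR NOT (R AND S)) IMPLIES (S IMPLIES NOT (R OR U)) = True IMPLIES True = True
(R AND (((U IMPLIES NOT (Q AND R)) AND (U OR (Q IMPLIES S))) AND (NOT ((U IMPLIES Q) IMPLIES (S IMPLIES R)) AND Q))) IMPLIES ((Q OR NOT (R AND S)) IMPLIES (S IMPLIES NOT (R OR U))) = False IMPLIES True = True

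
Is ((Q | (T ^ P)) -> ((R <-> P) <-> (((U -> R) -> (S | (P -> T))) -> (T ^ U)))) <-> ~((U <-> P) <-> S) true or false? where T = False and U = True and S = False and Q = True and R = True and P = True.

True

T ^ P = False ^ True = True
Q | (T ^ P) = True | True = True
R <-> P = True <-> True = True
U -> R = True -> True = True
P -> T = True -> False = False
S | (P -> T) = False | False = False
(U -> R) -> (S | (P -> T)) = True -> False = False
T ^ U = False ^ True = True
((U -> R) -> (S | (P -> T))) -> (T ^ U) = False -> True = True
(R <-> P) <-> (((U -> R) -> (S | (P -> T))) -> (T ^ U)) = True <-> True = True
(Q | (T ^ P)) -> ((R <-> P) <-> (((U -> R) -> (S | (P -> T))) -> (T ^ U))) = True -> True = True
U <-> P = True <-> True = True
(U <-> P) <-> S = True <-> False = False
~((U <-> P) <-> S) = ~False = True
((Q | (T ^ P)) -> ((R <-> P) <-> (((U -> R) -> (S | (P -> T))) -> (T ^ U)))) <-> ~((U <-> P) <-> S) = True <-> True = True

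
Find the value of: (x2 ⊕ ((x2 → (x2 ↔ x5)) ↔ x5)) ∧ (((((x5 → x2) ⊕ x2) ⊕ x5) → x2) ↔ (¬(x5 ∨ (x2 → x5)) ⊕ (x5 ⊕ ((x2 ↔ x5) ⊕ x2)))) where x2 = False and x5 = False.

False

x2 ↔ x5 = False ↔ False = True
x2 → (x2 ↔ x5) = False → True = True
(x2 → (x2 ↔ x5)) ↔ x5 = True ↔ False = False
x2 ⊕ ((x2 → (x2 ↔ x5)) ↔ x5) = False ⊕ False = False
x5 → x2 = False → False = True
(x5 → x2) ⊕ x2 = True ⊕ False = True
((x5 → x2) ⊕ x2) ⊕ x5 = True ⊕ False = True
(((x5 → x2) ⊕ x2) ⊕ x5) → x2 = True → False = False
x2 → x5 = False → False = True
x5 ∨ (x2 → x5) = False ∨ True = True
¬(x5 ∨ (x2 → x5)) = ¬True = False
x2 ↔ x5 = False ↔ False = True
(x2 ↔ x5) ⊕ x2 = True ⊕ False = True
x5 ⊕ ((x2 ↔ x5) ⊕ x2) = False ⊕ True = True
¬(x5 ∨ (x2 → x5)) ⊕ (x5 ⊕ ((x2 ↔ x5) ⊕ x2)) = False ⊕ True = True
((((x5 → x2) ⊕ x2) ⊕ x5) → x2) ↔ (¬(x5 ∨ (x2 → x5)) ⊕ (x5 ⊕ ((x2 ↔ x5) ⊕ x2))) = False ↔ True = False
(x2 ⊕ ((x2 → (x2 ↔ x5)) ↔ x5)) ∧ (((((x5 → x2) ⊕ x2) ⊕ x5) → x2) ↔ (¬(x5 ∨ (x2 → x5)) ⊕ (x5 ⊕ ((x2 ↔ x5) ⊕ x2)))) = False ∧ False = False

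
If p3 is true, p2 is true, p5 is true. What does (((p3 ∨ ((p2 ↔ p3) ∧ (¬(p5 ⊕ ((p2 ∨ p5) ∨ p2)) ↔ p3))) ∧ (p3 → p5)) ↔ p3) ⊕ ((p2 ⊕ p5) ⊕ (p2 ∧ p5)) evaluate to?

p2 ↔ p3 = True ↔ True = True
p2 ∨ p5 = True ∨ True = True
(p2 ∨ p5) ∨ p2 = True ∨ True = True
p5 ⊕ ((p2 ∨ p5) ∨ p2) = True ⊕ True = False
¬(p5 ⊕ ((p2 ∨ p5) ∨ p2)) = ¬False = True
¬(p5 ⊕ ((p2 ∨ p5) ∨ p2)) ↔ p3 = True ↔ True = True
(p2 ↔ p3) ∧ (¬(p5 ⊕ ((p2 ∨ p5) ∨ p2)) ↔ p3) = True ∧ True = True
p3 ∨ ((p2 ↔ p3) ∧ (¬(p5 ⊕ ((p2 ∨ p5) ∨ p2)) ↔ p3)) = True ∨ True = True
p3 → p5 = True → True = True
(p3 ∨ ((p2 ↔ p3) ∧ (¬(p5 ⊕ ((p2 ∨ p5) ∨ p2)) ↔ p3))) ∧ (p3 → p5) = True ∧ True = True
((p3 ∨ ((p2 ↔ p3) ∧ (¬(p5 ⊕ ((p2 ∨ p5) ∨ p2)) ↔ p3))) ∧ (p3 → p5)) ↔ p3 = True ↔ True = True
p2 ⊕ p5 = True ⊕ True = False
p2 ∧ p5 = True ∧ True = True
(p2 ⊕ p5) ⊕ (p2 ∧ p5) = False ⊕ True = True
(((p3 ∨ ((p2 ↔ p3) ∧ (¬(p5 ⊕ ((p2 ∨ p5) ∨ p2)) ↔ p3))) ∧ (p3 → p5)) ↔ p3) ⊕ ((p2 ⊕ p5) ⊕ (p2 ∧ p5)) = True ⊕ True = False

False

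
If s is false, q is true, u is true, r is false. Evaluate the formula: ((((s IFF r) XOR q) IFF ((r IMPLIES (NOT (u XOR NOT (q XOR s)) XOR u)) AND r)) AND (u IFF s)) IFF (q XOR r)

false

s IFF r = false IFF false = true
(s IFF r) XOR q = true XOR true = false
q XOR s = true XOR false = true
NOT (q XOR s) = NOT true = false
u XOR NOT (q XOR s) = true XOR false = true
NOT (u XOR NOT (q XOR s)) = NOT true = false
NOT (u XOR NOT (q XOR s)) XOR u = false XOR true = true
r IMPLIES (NOT (u XOR NOT (q XOR s)) XOR u) = false IMPLIES true = true
(r IMPLIES (NOT (u XOR NOT (q XOR s)) XOR u)) AND r = true AND false = false
((s IFF r) XOR q) IFF ((r IMPLIES (NOT (u XOR NOT (q XOR s)) XOR u)) AND r) = false IFF false = true
u IFF s = true IFF false = false
(((s IFF r) XOR q) IFF ((r IMPLIES (NOT (u XOR NOT (q XOR s)) XOR u)) AND r)) AND (u IFF s) = true AND false = false
q XOR r = true XOR false = true
((((s IFF r) XOR q) IFF ((r IMPLIES (NOT (u XOR NOT (q XOR s)) XOR u)) AND r)) AND (u IFF s)) IFF (q XOR r) = false IFF true = false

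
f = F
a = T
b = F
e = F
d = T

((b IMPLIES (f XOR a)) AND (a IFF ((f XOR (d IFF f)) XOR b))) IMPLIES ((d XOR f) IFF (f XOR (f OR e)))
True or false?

f XOR a = F XOR T = T
b IMPLIES (f XOR a) = F IMPLIES T = T
d IFF f = T IFF F = F
f XOR (d IFF f) = F XOR F = F
(f XOR (d IFF f)) XOR b = F XOR F = F
a IFF ((f XOR (d IFF f)) XOR b) = T IFF F = F
(b IMPLIES (f XOR a)) AND (a IFF ((f XOR (d IFF f)) XOR b)) = T AND F = F
d XOR f = T XOR F = T
f OR e = F OR F = F
f XOR (f OR e) = F XOR F = F
(d XOR f) IFF (f XOR (f OR e)) = T IFF F = F
((b IMPLIES (f XOR a)) AND (a IFF ((f XOR (d IFF f)) XOR b))) IMPLIES ((d XOR f) IFF (f XOR (f OR e))) = F IMPLIES F = T

T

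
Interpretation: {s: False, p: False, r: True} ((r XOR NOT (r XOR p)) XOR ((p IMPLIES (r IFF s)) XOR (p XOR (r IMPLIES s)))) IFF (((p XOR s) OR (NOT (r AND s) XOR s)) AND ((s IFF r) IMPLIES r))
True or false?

r XOR p = True XOR False = True
NOT (r XOR p) = NOT True = False
r XOR NOT (r XOR p) = True XOR False = True
r IFF s = True IFF False = False
p IMPLIES (r IFF s) = False IMPLIES False = True
r IMPLIES s = True IMPLIES False = False
p XOR (r IMPLIES s) = False XOR False = False
(p IMPLIES (r IFF s)) XOR (p XOR (r IMPLIES s)) = True XOR False = True
(r XOR NOT (r XOR p)) XOR ((p IMPLIES (r IFF s)) XOR (p XOR (r IMPLIES s))) = True XOR True = False
p XOR s = False XOR False = False
r AND s = True AND False = False
NOT (r AND s) = NOT False = True
NOT (r AND s) XOR s = True XOR False = True
(p XOR s) OR (NOT (r AND s) XOR s) = False OR True = True
s IFF r = False IFF True = False
(s IFF r) IMPLIES r = False IMPLIES True = True
((p XOR s) OR (NOT (r AND s) XOR s)) AND ((s IFF r) IMPLIES r) = True AND True = True
((r XOR NOT (r XOR p)) XOR ((p IMPLIES (r IFF s)) XOR (p XOR (r IMPLIES s)))) IFF (((p XOR s) OR (NOT (r AND s) XOR s)) AND ((s IFF r) IMPLIES r)) = False IFF True = False

False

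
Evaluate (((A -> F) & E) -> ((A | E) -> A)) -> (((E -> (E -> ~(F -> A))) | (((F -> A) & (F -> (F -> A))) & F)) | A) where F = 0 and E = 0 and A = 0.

A -> F = 0 -> 0 = 1
(A -> F) & E = 1 & 0 = 0
A | E = 0 | 0 = 0
(A | E) -> A = 0 -> 0 = 1
((A -> F) & E) -> ((A | E) -> A) = 0 -> 1 = 1
F -> A = 0 -> 0 = 1
~(F -> A) = ~1 = 0
E -> ~(F -> A) = 0 -> 0 = 1
E -> (E -> ~(F -> A)) = 0 -> 1 = 1
F -> A = 0 -> 0 = 1
F -> A = 0 -> 0 = 1
F -> (F -> A) = 0 -> 1 = 1
(F -> A) & (F -> (F -> A)) = 1 & 1 = 1
((F -> A) & (F -> (F -> A))) & F = 1 & 0 = 0
(E -> (E -> ~(F -> A))) | (((F -> A) & (F -> (F -> A))) & F) = 1 | 0 = 1
((E -> (E -> ~(F -> A))) | (((F -> A) & (F -> (F -> A))) & F)) | A = 1 | 0 = 1
(((A -> F) & E) -> ((A | E) -> A)) -> (((E -> (E -> ~(F -> A))) | (((F -> A) & (F -> (F -> A))) & F)) | A) = 1 -> 1 = 1

1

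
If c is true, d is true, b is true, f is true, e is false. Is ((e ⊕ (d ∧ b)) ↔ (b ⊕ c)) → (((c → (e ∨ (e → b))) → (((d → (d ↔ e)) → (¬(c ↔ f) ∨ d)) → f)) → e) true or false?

d ∧ b = T ∧ T = T
e ⊕ (d ∧ b) = F ⊕ T = T
b ⊕ c = T ⊕ T = F
(e ⊕ (d ∧ b)) ↔ (b ⊕ c) = T ↔ F = F
e → b = F → T = T
e ∨ (e → b) = F ∨ T = T
c → (e ∨ (e → b)) = T → T = T
d ↔ e = T ↔ F = F
d → (d ↔ e) = T → F = F
c ↔ f = T ↔ T = T
¬(c ↔ f) = ¬T = F
¬(c ↔ f) ∨ d = F ∨ T = T
(d → (d ↔ e)) → (¬(c ↔ f) ∨ d) = F → T = T
((d → (d ↔ e)) → (¬(c ↔ f) ∨ d)) → f = T → T = T
(c → (e ∨ (e → b))) → (((d → (d ↔ e)) → (¬(c ↔ f) ∨ d)) → f) = T → T = T
((c → (e ∨ (e → b))) → (((d → (d ↔ e)) → (¬(c ↔ f) ∨ d)) → f)) → e = T → F = F
((e ⊕ (d ∧ b)) ↔ (b ⊕ c)) → (((c → (e ∨ (e → b))) → (((d → (d ↔ e)) → (¬(c ↔ f) ∨ d)) → f)) → e) = F → F = T

T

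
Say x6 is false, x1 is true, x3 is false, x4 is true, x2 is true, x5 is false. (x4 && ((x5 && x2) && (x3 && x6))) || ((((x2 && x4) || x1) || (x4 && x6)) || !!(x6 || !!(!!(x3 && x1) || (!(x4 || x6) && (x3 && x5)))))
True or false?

x5 && x2 = false && true = false
x3 && x6 = false && false = false
(x5 && x2) && (x3 && x6) = false && false = false
x4 && ((x5 && x2) && (x3 && x6)) = true && false = false
x2 && x4 = true && true = true
(x2 && x4) || x1 = true || true = true
x4 && x6 = true && false = false
((x2 && x4) || x1) || (x4 && x6) = true || false = true
x3 && x1 = false && true = false
!(x3 && x1) = !false = true
!!(x3 && x1) = !true = false
x4 || x6 = true || false = true
!(x4 || x6) = !true = false
x3 && x5 = false && false = false
!(x4 || x6) && (x3 && x5) = false && false = false
!!(x3 && x1) || (!(x4 || x6) && (x3 && x5)) = false || false = false
!(!!(x3 && x1) || (!(x4 || x6) && (x3 && x5))) = !false = true
!!(!!(x3 && x1) || (!(x4 || x6) && (x3 && x5))) = !true = false
x6 || !!(!!(x3 && x1) || (!(x4 || x6) && (x3 && x5))) = false || false = false
!(x6 || !!(!!(x3 && x1) || (!(x4 || x6) && (x3 && x5)))) = !false = true
!!(x6 || !!(!!(x3 && x1) || (!(x4 || x6) && (x3 && x5)))) = !true = false
(((x2 && x4) || x1) || (x4 && x6)) || !!(x6 || !!(!!(x3 && x1) || (!(x4 || x6) && (x3 && x5)))) = true || false = true
(x4 && ((x5 && x2) && (x3 && x6))) || ((((x2 && x4) || x1) || (x4 && x6)) || !!(x6 || !!(!!(x3 && x1) || (!(x4 || x6) && (x3 && x5))))) = false || true = true

true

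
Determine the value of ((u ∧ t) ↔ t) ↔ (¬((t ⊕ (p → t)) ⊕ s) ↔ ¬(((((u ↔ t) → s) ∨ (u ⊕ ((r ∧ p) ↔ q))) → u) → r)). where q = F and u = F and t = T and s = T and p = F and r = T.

F

u ∧ t = F ∧ T = F
(u ∧ t) ↔ t = F ↔ T = F
p → t = F → T = T
t ⊕ (p → t) = T ⊕ T = F
(t ⊕ (p → t)) ⊕ s = F ⊕ T = T
¬((t ⊕ (p → t)) ⊕ s) = ¬T = F
u ↔ t = F ↔ T = F
(u ↔ t) → s = F → T = T
r ∧ p = T ∧ F = F
(r ∧ p) ↔ q = F ↔ F = T
u ⊕ ((r ∧ p) ↔ q) = F ⊕ T = T
((u ↔ t) → s) ∨ (u ⊕ ((r ∧ p) ↔ q)) = T ∨ T = T
(((u ↔ t) → s) ∨ (u ⊕ ((r ∧ p) ↔ q))) → u = T → F = F
((((u ↔ t) → s) ∨ (u ⊕ ((r ∧ p) ↔ q))) → u) → r = F → T = T
¬(((((u ↔ t) → s) ∨ (u ⊕ ((r ∧ p) ↔ q))) → u) → r) = ¬T = F
¬((t ⊕ (p → t)) ⊕ s) ↔ ¬(((((u ↔ t) → s) ∨ (u ⊕ ((r ∧ p) ↔ q))) → u) → r) = F ↔ F = T
((u ∧ t) ↔ t) ↔ (¬((t ⊕ (p → t)) ⊕ s) ↔ ¬(((((u ↔ t) → s) ∨ (u ⊕ ((r ∧ p) ↔ q))) → u) → r)) = F ↔ T = F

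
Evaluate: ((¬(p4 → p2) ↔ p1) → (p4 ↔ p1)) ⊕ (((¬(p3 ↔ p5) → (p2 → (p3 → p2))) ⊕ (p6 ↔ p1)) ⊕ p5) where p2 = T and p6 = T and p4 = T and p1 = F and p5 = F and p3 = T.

T

p4 → p2 = T → T = T
¬(p4 → p2) = ¬T = F
¬(p4 → p2) ↔ p1 = F ↔ F = T
p4 ↔ p1 = T ↔ F = F
(¬(p4 → p2) ↔ p1) → (p4 ↔ p1) = T → F = F
p3 ↔ p5 = T ↔ F = F
¬(p3 ↔ p5) = ¬F = T
p3 → p2 = T → T = T
p2 → (p3 → p2) = T → T = T
¬(p3 ↔ p5) → (p2 → (p3 → p2)) = T → T = T
p6 ↔ p1 = T ↔ F = F
(¬(p3 ↔ p5) → (p2 → (p3 → p2))) ⊕ (p6 ↔ p1) = T ⊕ F = T
((¬(p3 ↔ p5) → (p2 → (p3 → p2))) ⊕ (p6 ↔ p1)) ⊕ p5 = T ⊕ F = T
((¬(p4 → p2) ↔ p1) → (p4 ↔ p1)) ⊕ (((¬(p3 ↔ p5) → (p2 → (p3 → p2))) ⊕ (p6 ↔ p1)) ⊕ p5) = F ⊕ T = T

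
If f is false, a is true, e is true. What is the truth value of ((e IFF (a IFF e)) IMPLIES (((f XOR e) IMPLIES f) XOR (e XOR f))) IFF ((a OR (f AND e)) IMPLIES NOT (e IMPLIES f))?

true

a IFF e = true IFF true = true
e IFF (a IFF e) = true IFF true = true
f XOR e = false XOR true = true
(f XOR e) IMPLIES f = true IMPLIES false = false
e XOR f = true XOR false = true
((f XOR e) IMPLIES f) XOR (e XOR f) = false XOR true = true
(e IFF (a IFF e)) IMPLIES (((f XOR e) IMPLIES f) XOR (e XOR f)) = true IMPLIES true = true
f AND e = false AND true = false
a OR (f AND e) = true OR false = true
e IMPLIES f = true IMPLIES false = false
NOT (e IMPLIES f) = NOT false = true
(a OR (f AND e)) IMPLIES NOT (e IMPLIES f) = true IMPLIES true = true
((e IFF (a IFF e)) IMPLIES (((f XOR e) IMPLIES f) XOR (e XOR f))) IFF ((a OR (f AND e)) IMPLIES NOT (e IMPLIES f)) = true IFF true = true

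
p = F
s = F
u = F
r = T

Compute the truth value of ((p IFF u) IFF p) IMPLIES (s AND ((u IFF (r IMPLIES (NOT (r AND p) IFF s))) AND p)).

p IFF u = F IFF F = T
(p IFF u) IFF p = T IFF F = F
r AND p = T AND F = F
NOT (r AND p) = NOT F = T
NOT (r AND p) IFF s = T IFF F = F
r IMPLIES (NOT (r AND p) IFF s) = T IMPLIES F = F
u IFF (r IMPLIES (NOT (r AND p) IFF s)) = F IFF F = T
(u IFF (r IMPLIES (NOT (r AND p) IFF s))) AND p = T AND F = F
s AND ((u IFF (r IMPLIES (NOT (r AND p) IFF s))) AND p) = F AND F = F
((p IFF u) IFF p) IMPLIES (s AND ((u IFF (r IMPLIES (NOT (r AND p) IFF s))) AND p)) = F IMPLIES F = T

T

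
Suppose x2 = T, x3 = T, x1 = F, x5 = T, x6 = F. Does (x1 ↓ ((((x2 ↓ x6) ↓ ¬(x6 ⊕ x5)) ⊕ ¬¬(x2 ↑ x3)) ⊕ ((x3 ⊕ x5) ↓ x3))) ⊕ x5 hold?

T

x2 ↓ x6 = T ↓ F = F
x6 ⊕ x5 = F ⊕ T = T
¬(x6 ⊕ x5) = ¬T = F
(x2 ↓ x6) ↓ ¬(x6 ⊕ x5) = F ↓ F = T
x2 ↑ x3 = T ↑ T = F
¬(x2 ↑ x3) = ¬F = T
¬¬(x2 ↑ x3) = ¬T = F
((x2 ↓ x6) ↓ ¬(x6 ⊕ x5)) ⊕ ¬¬(x2 ↑ x3) = T ⊕ F = T
x3 ⊕ x5 = T ⊕ T = F
(x3 ⊕ x5) ↓ x3 = F ↓ T = F
(((x2 ↓ x6) ↓ ¬(x6 ⊕ x5)) ⊕ ¬¬(x2 ↑ x3)) ⊕ ((x3 ⊕ x5) ↓ x3) = T ⊕ F = T
x1 ↓ ((((x2 ↓ x6) ↓ ¬(x6 ⊕ x5)) ⊕ ¬¬(x2 ↑ x3)) ⊕ ((x3 ⊕ x5) ↓ x3)) = F ↓ T = F
(x1 ↓ ((((x2 ↓ x6) ↓ ¬(x6 ⊕ x5)) ⊕ ¬¬(x2 ↑ x3)) ⊕ ((x3 ⊕ x5) ↓ x3))) ⊕ x5 = F ⊕ T = T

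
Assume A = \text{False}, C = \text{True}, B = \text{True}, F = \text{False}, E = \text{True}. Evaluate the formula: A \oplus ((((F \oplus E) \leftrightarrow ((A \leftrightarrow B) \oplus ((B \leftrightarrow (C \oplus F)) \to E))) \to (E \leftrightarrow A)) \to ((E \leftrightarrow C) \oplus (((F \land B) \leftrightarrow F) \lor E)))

\text{True}

F \oplus E = \text{False} \oplus \text{True} = \text{True}
A \leftrightarrow B = \text{False} \leftrightarrow \text{True} = \text{False}
C \oplus F = \text{True} \oplus \text{False} = \text{True}
B \leftrightarrow (C \oplus F) = \text{True} \leftrightarrow \text{True} = \text{True}
(B \leftrightarrow (C \oplus F)) \to E = \text{True} \to \text{True} = \text{True}
(A \leftrightarrow B) \oplus ((B \leftrightarrow (C \oplus F)) \to E) = \text{False} \oplus \text{True} = \text{True}
(F \oplus E) \leftrightarrow ((A \leftrightarrow B) \oplus ((B \leftrightarrow (C \oplus F)) \to E)) = \text{True} \leftrightarrow \text{True} = \text{True}
E \leftrightarrow A = \text{True} \leftrightarrow \text{False} = \text{False}
((F \oplus E) \leftrightarrow ((A \leftrightarrow B) \oplus ((B \leftrightarrow (C \oplus F)) \to E))) \to (E \leftrightarrow A) = \text{True} \to \text{False} = \text{False}
E \leftrightarrow C = \text{True} \leftrightarrow \text{True} = \text{True}
F \land B = \text{False} \land \text{True} = \text{False}
(F \land B) \leftrightarrow F = \text{False} \leftrightarrow \text{False} = \text{True}
((F \land B) \leftrightarrow F) \lor E = \text{True} \lor \text{True} = \text{True}
(E \leftrightarrow C) \oplus (((F \land B) \leftrightarrow F) \lor E) = \text{True} \oplus \text{True} = \text{False}
(((F \oplus E) \leftrightarrow ((A \leftrightarrow B) \oplus ((B \leftrightarrow (C \oplus F)) \to E))) \to (E \leftrightarrow A)) \to ((E \leftrightarrow C) \oplus (((F \land B) \leftrightarrow F) \lor E)) = \text{False} \to \text{False} = \text{True}
A \oplus ((((F \oplus E) \leftrightarrow ((A \leftrightarrow B) \oplus ((B \leftrightarrow (C \oplus F)) \to E))) \to (E \leftrightarrow A)) \to ((E \leftrightarrow C) \oplus (((F \land B) \leftrightarrow F) \lor E))) = \text{False} \oplus \text{True} = \text{True}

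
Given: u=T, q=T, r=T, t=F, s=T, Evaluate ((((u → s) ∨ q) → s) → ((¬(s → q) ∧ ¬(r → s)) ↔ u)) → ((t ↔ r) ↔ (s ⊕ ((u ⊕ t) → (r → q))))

T

u → s = T → T = T
(u → s) ∨ q = T ∨ T = T
((u → s) ∨ q) → s = T → T = T
s → q = T → T = T
¬(s → q) = ¬T = F
r → s = T → T = T
¬(r → s) = ¬T = F
¬(s → q) ∧ ¬(r → s) = F ∧ F = F
(¬(s → q) ∧ ¬(r → s)) ↔ u = F ↔ T = F
(((u → s) ∨ q) → s) → ((¬(s → q) ∧ ¬(r → s)) ↔ u) = T → F = F
t ↔ r = F ↔ T = F
u ⊕ t = T ⊕ F = T
r → q = T → T = T
(u ⊕ t) → (r → q) = T → T = T
s ⊕ ((u ⊕ t) → (r → q)) = T ⊕ T = F
(t ↔ r) ↔ (s ⊕ ((u ⊕ t) → (r → q))) = F ↔ F = T
((((u → s) ∨ q) → s) → ((¬(s → q) ∧ ¬(r → s)) ↔ u)) → ((t ↔ r) ↔ (s ⊕ ((u ⊕ t) → (r → q)))) = F → T = T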